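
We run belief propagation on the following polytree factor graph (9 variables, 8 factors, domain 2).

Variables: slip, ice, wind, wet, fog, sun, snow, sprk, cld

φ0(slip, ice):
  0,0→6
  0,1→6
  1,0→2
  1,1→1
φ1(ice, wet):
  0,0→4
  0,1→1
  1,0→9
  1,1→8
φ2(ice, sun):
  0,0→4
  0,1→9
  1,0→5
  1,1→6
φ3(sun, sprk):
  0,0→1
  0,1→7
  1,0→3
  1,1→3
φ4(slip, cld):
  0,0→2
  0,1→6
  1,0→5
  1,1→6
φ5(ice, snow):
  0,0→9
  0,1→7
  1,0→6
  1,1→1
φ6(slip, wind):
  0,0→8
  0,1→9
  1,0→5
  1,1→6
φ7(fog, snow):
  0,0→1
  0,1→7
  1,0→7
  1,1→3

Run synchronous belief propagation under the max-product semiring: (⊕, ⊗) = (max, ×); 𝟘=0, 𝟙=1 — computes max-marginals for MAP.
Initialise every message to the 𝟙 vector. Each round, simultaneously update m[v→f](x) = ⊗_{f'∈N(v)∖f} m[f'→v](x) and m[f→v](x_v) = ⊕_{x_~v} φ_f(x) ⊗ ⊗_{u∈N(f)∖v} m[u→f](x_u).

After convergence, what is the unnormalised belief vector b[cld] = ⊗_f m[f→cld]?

init: all messages = 𝟙 over 2 values
r1 m[φ0→slip] = [6, 2]
r1 m[φ0→ice] = [6, 6]
r1 m[φ1→ice] = [4, 9]
r1 m[φ1→wet] = [9, 8]
r1 m[φ2→ice] = [9, 6]
r1 m[φ2→sun] = [5, 9]
r1 m[φ3→sun] = [7, 3]
r1 m[φ3→sprk] = [3, 7]
r1 m[φ4→slip] = [6, 6]
r1 m[φ4→cld] = [5, 6]
r1 m[φ5→ice] = [9, 6]
r1 m[φ5→snow] = [9, 7]
r1 m[φ6→slip] = [9, 6]
r1 m[φ6→wind] = [8, 9]
r1 m[φ7→fog] = [7, 7]
r1 m[φ7→snow] = [7, 7]
r1 m[slip→φ0] = [1, 1]
r1 m[slip→φ4] = [1, 1]
r1 m[slip→φ6] = [1, 1]
r1 m[ice→φ0] = [1, 1]
r1 m[ice→φ1] = [1, 1]
r1 m[ice→φ2] = [1, 1]
r1 m[ice→φ5] = [1, 1]
r1 m[wind→φ6] = [1, 1]
r1 m[wet→φ1] = [1, 1]
r1 m[fog→φ7] = [1, 1]
r1 m[sun→φ2] = [1, 1]
r1 m[sun→φ3] = [1, 1]
r1 m[snow→φ5] = [1, 1]
r1 m[snow→φ7] = [1, 1]
r1 m[sprk→φ3] = [1, 1]
r1 m[cld→φ4] = [1, 1]
r2 m[φ0→slip] = [6, 2]
r2 m[φ0→ice] = [6, 6]
r2 m[φ1→ice] = [4, 9]
r2 m[φ1→wet] = [9, 8]
r2 m[φ2→ice] = [9, 6]
r2 m[φ2→sun] = [5, 9]
r2 m[φ3→sun] = [7, 3]
r2 m[φ3→sprk] = [3, 7]
r2 m[φ4→slip] = [6, 6]
r2 m[φ4→cld] = [5, 6]
r2 m[φ5→ice] = [9, 6]
r2 m[φ5→snow] = [9, 7]
r2 m[φ6→slip] = [9, 6]
r2 m[φ6→wind] = [8, 9]
r2 m[φ7→fog] = [7, 7]
r2 m[φ7→snow] = [7, 7]
r2 m[slip→φ0] = [54, 36]
r2 m[slip→φ4] = [54, 12]
r2 m[slip→φ6] = [36, 12]
r2 m[ice→φ0] = [324, 324]
r2 m[ice→φ1] = [486, 216]
r2 m[ice→φ2] = [216, 324]
r2 m[ice→φ5] = [216, 324]
r2 m[wind→φ6] = [1, 1]
r2 m[wet→φ1] = [1, 1]
r2 m[fog→φ7] = [1, 1]
r2 m[sun→φ2] = [7, 3]
r2 m[sun→φ3] = [5, 9]
r2 m[snow→φ5] = [7, 7]
r2 m[snow→φ7] = [9, 7]
r2 m[sprk→φ3] = [1, 1]
r2 m[cld→φ4] = [1, 1]
r3 m[φ0→slip] = [1944, 648]
r3 m[φ0→ice] = [324, 324]
r3 m[φ1→ice] = [4, 9]
r3 m[φ1→wet] = [1944, 1728]
r3 m[φ2→ice] = [28, 35]
r3 m[φ2→sun] = [1620, 1944]
r3 m[φ3→sun] = [7, 3]
r3 m[φ3→sprk] = [27, 35]
r3 m[φ4→slip] = [6, 6]
r3 m[φ4→cld] = [108, 324]
r3 m[φ5→ice] = [63, 42]
r3 m[φ5→snow] = [1944, 1512]
r3 m[φ6→slip] = [9, 6]
r3 m[φ6→wind] = [288, 324]
r3 m[φ7→fog] = [49, 63]
r3 m[φ7→snow] = [7, 7]
r3 m[slip→φ0] = [54, 36]
r3 m[slip→φ4] = [54, 12]
r3 m[slip→φ6] = [36, 12]
r3 m[ice→φ0] = [324, 324]
r3 m[ice→φ1] = [486, 216]
r3 m[ice→φ2] = [216, 324]
r3 m[ice→φ5] = [216, 324]
r3 m[wind→φ6] = [1, 1]
r3 m[wet→φ1] = [1, 1]
r3 m[fog→φ7] = [1, 1]
r3 m[sun→φ2] = [7, 3]
r3 m[sun→φ3] = [5, 9]
r3 m[snow→φ5] = [7, 7]
r3 m[snow→φ7] = [9, 7]
r3 m[sprk→φ3] = [1, 1]
r3 m[cld→φ4] = [1, 1]
r4 m[φ0→slip] = [1944, 648]
r4 m[φ0→ice] = [324, 324]
r4 m[φ1→ice] = [4, 9]
r4 m[φ1→wet] = [1944, 1728]
r4 m[φ2→ice] = [28, 35]
r4 m[φ2→sun] = [1620, 1944]
r4 m[φ3→sun] = [7, 3]
r4 m[φ3→sprk] = [27, 35]
r4 m[φ4→slip] = [6, 6]
r4 m[φ4→cld] = [108, 324]
r4 m[φ5→ice] = [63, 42]
r4 m[φ5→snow] = [1944, 1512]
r4 m[φ6→slip] = [9, 6]
r4 m[φ6→wind] = [288, 324]
r4 m[φ7→fog] = [49, 63]
r4 m[φ7→snow] = [7, 7]
r4 m[slip→φ0] = [54, 36]
r4 m[slip→φ4] = [17496, 3888]
r4 m[slip→φ6] = [11664, 3888]
r4 m[ice→φ0] = [7056, 13230]
r4 m[ice→φ1] = [571536, 476280]
r4 m[ice→φ2] = [81648, 122472]
r4 m[ice→φ5] = [36288, 102060]
r4 m[wind→φ6] = [1, 1]
r4 m[wet→φ1] = [1, 1]
r4 m[fog→φ7] = [1, 1]
r4 m[sun→φ2] = [7, 3]
r4 m[sun→φ3] = [1620, 1944]
r4 m[snow→φ5] = [7, 7]
r4 m[snow→φ7] = [1944, 1512]
r4 m[sprk→φ3] = [1, 1]
r4 m[cld→φ4] = [1, 1]
r5 m[φ0→slip] = [79380, 14112]
r5 m[φ0→ice] = [324, 324]
r5 m[φ1→ice] = [4, 9]
r5 m[φ1→wet] = [4286520, 3810240]
r5 m[φ2→ice] = [28, 35]
r5 m[φ2→sun] = [612360, 734832]
r5 m[φ3→sun] = [7, 3]
r5 m[φ3→sprk] = [5832, 11340]
r5 m[φ4→slip] = [6, 6]
r5 m[φ4→cld] = [34992, 104976]
r5 m[φ5→ice] = [63, 42]
r5 m[φ5→snow] = [612360, 254016]
r5 m[φ6→slip] = [9, 6]
r5 m[φ6→wind] = [93312, 104976]
r5 m[φ7→fog] = [10584, 13608]
r5 m[φ7→snow] = [7, 7]
r5 m[slip→φ0] = [54, 36]
r5 m[slip→φ4] = [17496, 3888]
r5 m[slip→φ6] = [11664, 3888]
r5 m[ice→φ0] = [7056, 13230]
r5 m[ice→φ1] = [571536, 476280]
r5 m[ice→φ2] = [81648, 122472]
r5 m[ice→φ5] = [36288, 102060]
r5 m[wind→φ6] = [1, 1]
r5 m[wet→φ1] = [1, 1]
r5 m[fog→φ7] = [1, 1]
r5 m[sun→φ2] = [7, 3]
r5 m[sun→φ3] = [1620, 1944]
r5 m[snow→φ5] = [7, 7]
r5 m[snow→φ7] = [1944, 1512]
r5 m[sprk→φ3] = [1, 1]
r5 m[cld→φ4] = [1, 1]
r6 m[φ0→slip] = [79380, 14112]
r6 m[φ0→ice] = [324, 324]
r6 m[φ1→ice] = [4, 9]
r6 m[φ1→wet] = [4286520, 3810240]
r6 m[φ2→ice] = [28, 35]
r6 m[φ2→sun] = [612360, 734832]
r6 m[φ3→sun] = [7, 3]
r6 m[φ3→sprk] = [5832, 11340]
r6 m[φ4→slip] = [6, 6]
r6 m[φ4→cld] = [34992, 104976]
r6 m[φ5→ice] = [63, 42]
r6 m[φ5→snow] = [612360, 254016]
r6 m[φ6→slip] = [9, 6]
r6 m[φ6→wind] = [93312, 104976]
r6 m[φ7→fog] = [10584, 13608]
r6 m[φ7→snow] = [7, 7]
r6 m[slip→φ0] = [54, 36]
r6 m[slip→φ4] = [714420, 84672]
r6 m[slip→φ6] = [476280, 84672]
r6 m[ice→φ0] = [7056, 13230]
r6 m[ice→φ1] = [571536, 476280]
r6 m[ice→φ2] = [81648, 122472]
r6 m[ice→φ5] = [36288, 102060]
r6 m[wind→φ6] = [1, 1]
r6 m[wet→φ1] = [1, 1]
r6 m[fog→φ7] = [1, 1]
r6 m[sun→φ2] = [7, 3]
r6 m[sun→φ3] = [612360, 734832]
r6 m[snow→φ5] = [7, 7]
r6 m[snow→φ7] = [612360, 254016]
r6 m[sprk→φ3] = [1, 1]
r6 m[cld→φ4] = [1, 1]
r7 m[φ0→slip] = [79380, 14112]
r7 m[φ0→ice] = [324, 324]
r7 m[φ1→ice] = [4, 9]
r7 m[φ1→wet] = [4286520, 3810240]
r7 m[φ2→ice] = [28, 35]
r7 m[φ2→sun] = [612360, 734832]
r7 m[φ3→sun] = [7, 3]
r7 m[φ3→sprk] = [2204496, 4286520]
r7 m[φ4→slip] = [6, 6]
r7 m[φ4→cld] = [1428840, 4286520]
r7 m[φ5→ice] = [63, 42]
r7 m[φ5→snow] = [612360, 254016]
r7 m[φ6→slip] = [9, 6]
r7 m[φ6→wind] = [3810240, 4286520]
r7 m[φ7→fog] = [1778112, 4286520]
r7 m[φ7→snow] = [7, 7]
r7 m[slip→φ0] = [54, 36]
r7 m[slip→φ4] = [714420, 84672]
r7 m[slip→φ6] = [476280, 84672]
r7 m[ice→φ0] = [7056, 13230]
r7 m[ice→φ1] = [571536, 476280]
r7 m[ice→φ2] = [81648, 122472]
r7 m[ice→φ5] = [36288, 102060]
r7 m[wind→φ6] = [1, 1]
r7 m[wet→φ1] = [1, 1]
r7 m[fog→φ7] = [1, 1]
r7 m[sun→φ2] = [7, 3]
r7 m[sun→φ3] = [612360, 734832]
r7 m[snow→φ5] = [7, 7]
r7 m[snow→φ7] = [612360, 254016]
r7 m[sprk→φ3] = [1, 1]
r7 m[cld→φ4] = [1, 1]
r8 m[φ0→slip] = [79380, 14112]
r8 m[φ0→ice] = [324, 324]
r8 m[φ1→ice] = [4, 9]
r8 m[φ1→wet] = [4286520, 3810240]
r8 m[φ2→ice] = [28, 35]
r8 m[φ2→sun] = [612360, 734832]
r8 m[φ3→sun] = [7, 3]
r8 m[φ3→sprk] = [2204496, 4286520]
r8 m[φ4→slip] = [6, 6]
r8 m[φ4→cld] = [1428840, 4286520]
r8 m[φ5→ice] = [63, 42]
r8 m[φ5→snow] = [612360, 254016]
r8 m[φ6→slip] = [9, 6]
r8 m[φ6→wind] = [3810240, 4286520]
r8 m[φ7→fog] = [1778112, 4286520]
r8 m[φ7→snow] = [7, 7]
r8 m[slip→φ0] = [54, 36]
r8 m[slip→φ4] = [714420, 84672]
r8 m[slip→φ6] = [476280, 84672]
r8 m[ice→φ0] = [7056, 13230]
r8 m[ice→φ1] = [571536, 476280]
r8 m[ice→φ2] = [81648, 122472]
r8 m[ice→φ5] = [36288, 102060]
r8 m[wind→φ6] = [1, 1]
r8 m[wet→φ1] = [1, 1]
r8 m[fog→φ7] = [1, 1]
r8 m[sun→φ2] = [7, 3]
r8 m[sun→φ3] = [612360, 734832]
r8 m[snow→φ5] = [7, 7]
r8 m[snow→φ7] = [612360, 254016]
r8 m[sprk→φ3] = [1, 1]
r8 m[cld→φ4] = [1, 1]
fixed point reached at round 8
b[cld] = ⊗ incoming = [1428840, 4286520]

b[cld] = [1428840, 4286520]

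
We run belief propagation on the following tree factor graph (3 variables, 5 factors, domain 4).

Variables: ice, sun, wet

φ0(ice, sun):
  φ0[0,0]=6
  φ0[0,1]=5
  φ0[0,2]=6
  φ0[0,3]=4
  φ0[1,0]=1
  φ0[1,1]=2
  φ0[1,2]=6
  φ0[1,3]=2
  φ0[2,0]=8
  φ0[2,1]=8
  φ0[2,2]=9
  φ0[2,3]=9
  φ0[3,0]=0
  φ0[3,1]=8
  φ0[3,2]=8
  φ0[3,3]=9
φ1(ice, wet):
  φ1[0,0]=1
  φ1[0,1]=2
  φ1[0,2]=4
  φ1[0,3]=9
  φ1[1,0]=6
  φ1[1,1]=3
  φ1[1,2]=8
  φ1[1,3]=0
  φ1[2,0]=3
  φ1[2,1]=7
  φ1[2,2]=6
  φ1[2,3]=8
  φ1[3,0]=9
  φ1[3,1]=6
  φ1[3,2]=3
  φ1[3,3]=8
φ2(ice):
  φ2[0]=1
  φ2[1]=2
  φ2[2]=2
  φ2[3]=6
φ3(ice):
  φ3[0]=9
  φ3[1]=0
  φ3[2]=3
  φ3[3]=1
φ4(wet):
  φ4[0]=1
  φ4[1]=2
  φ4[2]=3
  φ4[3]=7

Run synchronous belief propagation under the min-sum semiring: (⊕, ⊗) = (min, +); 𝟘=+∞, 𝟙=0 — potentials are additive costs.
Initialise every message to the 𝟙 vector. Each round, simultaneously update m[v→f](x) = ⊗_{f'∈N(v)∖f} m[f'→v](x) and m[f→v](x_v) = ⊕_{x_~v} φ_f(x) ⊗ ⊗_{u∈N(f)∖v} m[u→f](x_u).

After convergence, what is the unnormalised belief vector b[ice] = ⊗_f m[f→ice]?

b[ice] = [16, 8, 17, 13]

init: all messages = 𝟙 over 4 values
r1 m[φ0→ice] = [4, 1, 8, 0]
r1 m[φ0→sun] = [0, 2, 6, 2]
r1 m[φ1→ice] = [1, 0, 3, 3]
r1 m[φ1→wet] = [1, 2, 3, 0]
r1 m[φ2→ice] = [1, 2, 2, 6]
r1 m[φ3→ice] = [9, 0, 3, 1]
r1 m[φ4→wet] = [1, 2, 3, 7]
r1 m[ice→φ0] = [0, 0, 0, 0]
r1 m[ice→φ1] = [0, 0, 0, 0]
r1 m[ice→φ2] = [0, 0, 0, 0]
r1 m[ice→φ3] = [0, 0, 0, 0]
r1 m[sun→φ0] = [0, 0, 0, 0]
r1 m[wet→φ1] = [0, 0, 0, 0]
r1 m[wet→φ4] = [0, 0, 0, 0]
r2 m[φ0→ice] = [4, 1, 8, 0]
r2 m[φ0→sun] = [0, 2, 6, 2]
r2 m[φ1→ice] = [1, 0, 3, 3]
r2 m[φ1→wet] = [1, 2, 3, 0]
r2 m[φ2→ice] = [1, 2, 2, 6]
r2 m[φ3→ice] = [9, 0, 3, 1]
r2 m[φ4→wet] = [1, 2, 3, 7]
r2 m[ice→φ0] = [11, 2, 8, 10]
r2 m[ice→φ1] = [14, 3, 13, 7]
r2 m[ice→φ2] = [14, 1, 14, 4]
r2 m[ice→φ3] = [6, 3, 13, 9]
r2 m[sun→φ0] = [0, 0, 0, 0]
r2 m[wet→φ1] = [1, 2, 3, 7]
r2 m[wet→φ4] = [1, 2, 3, 0]
r3 m[φ0→ice] = [4, 1, 8, 0]
r3 m[φ0→sun] = [3, 4, 8, 4]
r3 m[φ1→ice] = [2, 5, 4, 6]
r3 m[φ1→wet] = [9, 6, 10, 3]
r3 m[φ2→ice] = [1, 2, 2, 6]
r3 m[φ3→ice] = [9, 0, 3, 1]
r3 m[φ4→wet] = [1, 2, 3, 7]
r3 m[ice→φ0] = [11, 2, 8, 10]
r3 m[ice→φ1] = [14, 3, 13, 7]
r3 m[ice→φ2] = [14, 1, 14, 4]
r3 m[ice→φ3] = [6, 3, 13, 9]
r3 m[sun→φ0] = [0, 0, 0, 0]
r3 m[wet→φ1] = [1, 2, 3, 7]
r3 m[wet→φ4] = [1, 2, 3, 0]
r4 m[φ0→ice] = [4, 1, 8, 0]
r4 m[φ0→sun] = [3, 4, 8, 4]
r4 m[φ1→ice] = [2, 5, 4, 6]
r4 m[φ1→wet] = [9, 6, 10, 3]
r4 m[φ2→ice] = [1, 2, 2, 6]
r4 m[φ3→ice] = [9, 0, 3, 1]
r4 m[φ4→wet] = [1, 2, 3, 7]
r4 m[ice→φ0] = [12, 7, 9, 13]
r4 m[ice→φ1] = [14, 3, 13, 7]
r4 m[ice→φ2] = [15, 6, 15, 7]
r4 m[ice→φ3] = [7, 8, 14, 12]
r4 m[sun→φ0] = [0, 0, 0, 0]
r4 m[wet→φ1] = [1, 2, 3, 7]
r4 m[wet→φ4] = [9, 6, 10, 3]
r5 m[φ0→ice] = [4, 1, 8, 0]
r5 m[φ0→sun] = [8, 9, 13, 9]
r5 m[φ1→ice] = [2, 5, 4, 6]
r5 m[φ1→wet] = [9, 6, 10, 3]
r5 m[φ2→ice] = [1, 2, 2, 6]
r5 m[φ3→ice] = [9, 0, 3, 1]
r5 m[φ4→wet] = [1, 2, 3, 7]
r5 m[ice→φ0] = [12, 7, 9, 13]
r5 m[ice→φ1] = [14, 3, 13, 7]
r5 m[ice→φ2] = [15, 6, 15, 7]
r5 m[ice→φ3] = [7, 8, 14, 12]
r5 m[sun→φ0] = [0, 0, 0, 0]
r5 m[wet→φ1] = [1, 2, 3, 7]
r5 m[wet→φ4] = [9, 6, 10, 3]
r6 m[φ0→ice] = [4, 1, 8, 0]
r6 m[φ0→sun] = [8, 9, 13, 9]
r6 m[φ1→ice] = [2, 5, 4, 6]
r6 m[φ1→wet] = [9, 6, 10, 3]
r6 m[φ2→ice] = [1, 2, 2, 6]
r6 m[φ3→ice] = [9, 0, 3, 1]
r6 m[φ4→wet] = [1, 2, 3, 7]
r6 m[ice→φ0] = [12, 7, 9, 13]
r6 m[ice→φ1] = [14, 3, 13, 7]
r6 m[ice→φ2] = [15, 6, 15, 7]
r6 m[ice→φ3] = [7, 8, 14, 12]
r6 m[sun→φ0] = [0, 0, 0, 0]
r6 m[wet→φ1] = [1, 2, 3, 7]
r6 m[wet→φ4] = [9, 6, 10, 3]
fixed point reached at round 6
b[ice] = ⊗ incoming = [16, 8, 17, 13]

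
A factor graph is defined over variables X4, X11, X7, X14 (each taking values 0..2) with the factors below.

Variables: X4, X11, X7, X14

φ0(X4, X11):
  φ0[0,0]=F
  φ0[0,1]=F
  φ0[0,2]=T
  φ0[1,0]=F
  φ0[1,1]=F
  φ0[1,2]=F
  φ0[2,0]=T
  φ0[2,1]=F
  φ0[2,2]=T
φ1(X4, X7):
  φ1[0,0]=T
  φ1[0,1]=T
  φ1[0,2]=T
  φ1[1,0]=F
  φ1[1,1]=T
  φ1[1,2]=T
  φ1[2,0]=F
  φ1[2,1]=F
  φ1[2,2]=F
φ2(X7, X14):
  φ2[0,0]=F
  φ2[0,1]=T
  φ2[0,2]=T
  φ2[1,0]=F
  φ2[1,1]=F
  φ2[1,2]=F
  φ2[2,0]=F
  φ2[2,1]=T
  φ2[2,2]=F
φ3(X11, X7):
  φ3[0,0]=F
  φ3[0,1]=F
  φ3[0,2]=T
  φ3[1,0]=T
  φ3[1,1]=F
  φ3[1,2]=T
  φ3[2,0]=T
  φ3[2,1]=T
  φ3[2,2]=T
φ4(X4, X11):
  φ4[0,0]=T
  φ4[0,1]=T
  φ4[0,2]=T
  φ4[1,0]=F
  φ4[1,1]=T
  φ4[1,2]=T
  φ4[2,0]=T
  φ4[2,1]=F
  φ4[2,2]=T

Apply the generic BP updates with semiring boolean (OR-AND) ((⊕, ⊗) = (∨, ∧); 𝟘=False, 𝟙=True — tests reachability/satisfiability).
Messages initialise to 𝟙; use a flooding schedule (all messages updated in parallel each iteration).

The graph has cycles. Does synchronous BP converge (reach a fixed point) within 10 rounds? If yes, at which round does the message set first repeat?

CONVERGED at round 5

init: all messages = 𝟙 over 3 values
r1 m[φ0→X4] = [T, F, T]
r1 m[φ0→X11] = [T, F, T]
r1 m[φ1→X4] = [T, T, F]
r1 m[φ1→X7] = [T, T, T]
r1 m[φ2→X7] = [T, F, T]
r1 m[φ2→X14] = [F, T, T]
r1 m[φ3→X11] = [T, T, T]
r1 m[φ3→X7] = [T, T, T]
r1 m[φ4→X4] = [T, T, T]
r1 m[φ4→X11] = [T, T, T]
r1 m[X4→φ0] = [T, T, T]
r1 m[X4→φ1] = [T, T, T]
r1 m[X4→φ4] = [T, T, T]
r1 m[X11→φ0] = [T, T, T]
r1 m[X11→φ3] = [T, T, T]
r1 m[X11→φ4] = [T, T, T]
r1 m[X7→φ1] = [T, T, T]
r1 m[X7→φ2] = [T, T, T]
r1 m[X7→φ3] = [T, T, T]
r1 m[X14→φ2] = [T, T, T]
r2 m[φ0→X4] = [T, F, T]
r2 m[φ0→X11] = [T, F, T]
r2 m[φ1→X4] = [T, T, F]
r2 m[φ1→X7] = [T, T, T]
r2 m[φ2→X7] = [T, F, T]
r2 m[φ2→X14] = [F, T, T]
r2 m[φ3→X11] = [T, T, T]
r2 m[φ3→X7] = [T, T, T]
r2 m[φ4→X4] = [T, T, T]
r2 m[φ4→X11] = [T, T, T]
r2 m[X4→φ0] = [T, T, F]
r2 m[X4→φ1] = [T, F, T]
r2 m[X4→φ4] = [T, F, F]
r2 m[X11→φ0] = [T, T, T]
r2 m[X11→φ3] = [T, F, T]
r2 m[X11→φ4] = [T, F, T]
r2 m[X7→φ1] = [T, F, T]
r2 m[X7→φ2] = [T, T, T]
r2 m[X7→φ3] = [T, F, T]
r2 m[X14→φ2] = [T, T, T]
r3 m[φ0→X4] = [T, F, T]
r3 m[φ0→X11] = [F, F, T]
r3 m[φ1→X4] = [T, T, F]
r3 m[φ1→X7] = [T, T, T]
r3 m[φ2→X7] = [T, F, T]
r3 m[φ2→X14] = [F, T, T]
r3 m[φ3→X11] = [T, T, T]
r3 m[φ3→X7] = [T, T, T]
r3 m[φ4→X4] = [T, T, T]
r3 m[φ4→X11] = [T, T, T]
r3 m[X4→φ0] = [T, T, F]
r3 m[X4→φ1] = [T, F, T]
r3 m[X4→φ4] = [T, F, F]
r3 m[X11→φ0] = [T, T, T]
r3 m[X11→φ3] = [T, F, T]
r3 m[X11→φ4] = [T, F, T]
r3 m[X7→φ1] = [T, F, T]
r3 m[X7→φ2] = [T, T, T]
r3 m[X7→φ3] = [T, F, T]
r3 m[X14→φ2] = [T, T, T]
r4 m[φ0→X4] = [T, F, T]
r4 m[φ0→X11] = [F, F, T]
r4 m[φ1→X4] = [T, T, F]
r4 m[φ1→X7] = [T, T, T]
r4 m[φ2→X7] = [T, F, T]
r4 m[φ2→X14] = [F, T, T]
r4 m[φ3→X11] = [T, T, T]
r4 m[φ3→X7] = [T, T, T]
r4 m[φ4→X4] = [T, T, T]
r4 m[φ4→X11] = [T, T, T]
r4 m[X4→φ0] = [T, T, F]
r4 m[X4→φ1] = [T, F, T]
r4 m[X4→φ4] = [T, F, F]
r4 m[X11→φ0] = [T, T, T]
r4 m[X11→φ3] = [F, F, T]
r4 m[X11→φ4] = [F, F, T]
r4 m[X7→φ1] = [T, F, T]
r4 m[X7→φ2] = [T, T, T]
r4 m[X7→φ3] = [T, F, T]
r4 m[X14→φ2] = [T, T, T]
r5 m[φ0→X4] = [T, F, T]
r5 m[φ0→X11] = [F, F, T]
r5 m[φ1→X4] = [T, T, F]
r5 m[φ1→X7] = [T, T, T]
r5 m[φ2→X7] = [T, F, T]
r5 m[φ2→X14] = [F, T, T]
r5 m[φ3→X11] = [T, T, T]
r5 m[φ3→X7] = [T, T, T]
r5 m[φ4→X4] = [T, T, T]
r5 m[φ4→X11] = [T, T, T]
r5 m[X4→φ0] = [T, T, F]
r5 m[X4→φ1] = [T, F, T]
r5 m[X4→φ4] = [T, F, F]
r5 m[X11→φ0] = [T, T, T]
r5 m[X11→φ3] = [F, F, T]
r5 m[X11→φ4] = [F, F, T]
r5 m[X7→φ1] = [T, F, T]
r5 m[X7→φ2] = [T, T, T]
r5 m[X7→φ3] = [T, F, T]
r5 m[X14→φ2] = [T, T, T]
fixed point reached at round 5
messages reach a fixed point at round 5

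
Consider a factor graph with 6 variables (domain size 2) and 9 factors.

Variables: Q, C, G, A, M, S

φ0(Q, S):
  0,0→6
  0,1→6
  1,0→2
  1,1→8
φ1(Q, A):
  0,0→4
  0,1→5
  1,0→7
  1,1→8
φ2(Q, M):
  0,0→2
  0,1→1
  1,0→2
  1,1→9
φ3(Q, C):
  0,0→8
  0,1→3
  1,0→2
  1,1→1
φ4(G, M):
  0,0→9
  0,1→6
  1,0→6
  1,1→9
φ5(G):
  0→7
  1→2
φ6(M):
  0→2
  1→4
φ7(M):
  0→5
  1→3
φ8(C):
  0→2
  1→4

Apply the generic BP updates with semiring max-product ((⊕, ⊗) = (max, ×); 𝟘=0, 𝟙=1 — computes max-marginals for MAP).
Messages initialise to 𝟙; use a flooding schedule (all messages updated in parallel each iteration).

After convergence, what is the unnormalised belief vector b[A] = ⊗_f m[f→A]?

init: all messages = 𝟙 over 2 values
r1 m[φ0→Q] = [6, 8]
r1 m[φ0→S] = [6, 8]
r1 m[φ1→Q] = [5, 8]
r1 m[φ1→A] = [7, 8]
r1 m[φ2→Q] = [2, 9]
r1 m[φ2→M] = [2, 9]
r1 m[φ3→Q] = [8, 2]
r1 m[φ3→C] = [8, 3]
r1 m[φ4→G] = [9, 9]
r1 m[φ4→M] = [9, 9]
r1 m[φ5→G] = [7, 2]
r1 m[φ6→M] = [2, 4]
r1 m[φ7→M] = [5, 3]
r1 m[φ8→C] = [2, 4]
r1 m[Q→φ0] = [1, 1]
r1 m[Q→φ1] = [1, 1]
r1 m[Q→φ2] = [1, 1]
r1 m[Q→φ3] = [1, 1]
r1 m[C→φ3] = [1, 1]
r1 m[C→φ8] = [1, 1]
r1 m[G→φ4] = [1, 1]
r1 m[G→φ5] = [1, 1]
r1 m[A→φ1] = [1, 1]
r1 m[M→φ2] = [1, 1]
r1 m[M→φ4] = [1, 1]
r1 m[M→φ6] = [1, 1]
r1 m[M→φ7] = [1, 1]
r1 m[S→φ0] = [1, 1]
r2 m[φ0→Q] = [6, 8]
r2 m[φ0→S] = [6, 8]
r2 m[φ1→Q] = [5, 8]
r2 m[φ1→A] = [7, 8]
r2 m[φ2→Q] = [2, 9]
r2 m[φ2→M] = [2, 9]
r2 m[φ3→Q] = [8, 2]
r2 m[φ3→C] = [8, 3]
r2 m[φ4→G] = [9, 9]
r2 m[φ4→M] = [9, 9]
r2 m[φ5→G] = [7, 2]
r2 m[φ6→M] = [2, 4]
r2 m[φ7→M] = [5, 3]
r2 m[φ8→C] = [2, 4]
r2 m[Q→φ0] = [80, 144]
r2 m[Q→φ1] = [96, 144]
r2 m[Q→φ2] = [240, 128]
r2 m[Q→φ3] = [60, 576]
r2 m[C→φ3] = [2, 4]
r2 m[C→φ8] = [8, 3]
r2 m[G→φ4] = [7, 2]
r2 m[G→φ5] = [9, 9]
r2 m[A→φ1] = [1, 1]
r2 m[M→φ2] = [90, 108]
r2 m[M→φ4] = [20, 108]
r2 m[M→φ6] = [90, 243]
r2 m[M→φ7] = [36, 324]
r2 m[S→φ0] = [1, 1]
r3 m[φ0→Q] = [6, 8]
r3 m[φ0→S] = [480, 1152]
r3 m[φ1→Q] = [5, 8]
r3 m[φ1→A] = [1008, 1152]
r3 m[φ2→Q] = [180, 972]
r3 m[φ2→M] = [480, 1152]
r3 m[φ3→Q] = [16, 4]
r3 m[φ3→C] = [1152, 576]
r3 m[φ4→G] = [648, 972]
r3 m[φ4→M] = [63, 42]
r3 m[φ5→G] = [7, 2]
r3 m[φ6→M] = [2, 4]
r3 m[φ7→M] = [5, 3]
r3 m[φ8→C] = [2, 4]
r3 m[Q→φ0] = [80, 144]
r3 m[Q→φ1] = [96, 144]
r3 m[Q→φ2] = [240, 128]
r3 m[Q→φ3] = [60, 576]
r3 m[C→φ3] = [2, 4]
r3 m[C→φ8] = [8, 3]
r3 m[G→φ4] = [7, 2]
r3 m[G→φ5] = [9, 9]
r3 m[A→φ1] = [1, 1]
r3 m[M→φ2] = [90, 108]
r3 m[M→φ4] = [20, 108]
r3 m[M→φ6] = [90, 243]
r3 m[M→φ7] = [36, 324]
r3 m[S→φ0] = [1, 1]
r4 m[φ0→Q] = [6, 8]
r4 m[φ0→S] = [480, 1152]
r4 m[φ1→Q] = [5, 8]
r4 m[φ1→A] = [1008, 1152]
r4 m[φ2→Q] = [180, 972]
r4 m[φ2→M] = [480, 1152]
r4 m[φ3→Q] = [16, 4]
r4 m[φ3→C] = [1152, 576]
r4 m[φ4→G] = [648, 972]
r4 m[φ4→M] = [63, 42]
r4 m[φ5→G] = [7, 2]
r4 m[φ6→M] = [2, 4]
r4 m[φ7→M] = [5, 3]
r4 m[φ8→C] = [2, 4]
r4 m[Q→φ0] = [14400, 31104]
r4 m[Q→φ1] = [17280, 31104]
r4 m[Q→φ2] = [480, 256]
r4 m[Q→φ3] = [5400, 62208]
r4 m[C→φ3] = [2, 4]
r4 m[C→φ8] = [1152, 576]
r4 m[G→φ4] = [7, 2]
r4 m[G→φ5] = [648, 972]
r4 m[A→φ1] = [1, 1]
r4 m[M→φ2] = [630, 504]
r4 m[M→φ4] = [4800, 13824]
r4 m[M→φ6] = [151200, 145152]
r4 m[M→φ7] = [60480, 193536]
r4 m[S→φ0] = [1, 1]
r5 m[φ0→Q] = [6, 8]
r5 m[φ0→S] = [86400, 248832]
r5 m[φ1→Q] = [5, 8]
r5 m[φ1→A] = [217728, 248832]
r5 m[φ2→Q] = [1260, 4536]
r5 m[φ2→M] = [960, 2304]
r5 m[φ3→Q] = [16, 4]
r5 m[φ3→C] = [124416, 62208]
r5 m[φ4→G] = [82944, 124416]
r5 m[φ4→M] = [63, 42]
r5 m[φ5→G] = [7, 2]
r5 m[φ6→M] = [2, 4]
r5 m[φ7→M] = [5, 3]
r5 m[φ8→C] = [2, 4]
r5 m[Q→φ0] = [14400, 31104]
r5 m[Q→φ1] = [17280, 31104]
r5 m[Q→φ2] = [480, 256]
r5 m[Q→φ3] = [5400, 62208]
r5 m[C→φ3] = [2, 4]
r5 m[C→φ8] = [1152, 576]
r5 m[G→φ4] = [7, 2]
r5 m[G→φ5] = [648, 972]
r5 m[A→φ1] = [1, 1]
r5 m[M→φ2] = [630, 504]
r5 m[M→φ4] = [4800, 13824]
r5 m[M→φ6] = [151200, 145152]
r5 m[M→φ7] = [60480, 193536]
r5 m[S→φ0] = [1, 1]
r6 m[φ0→Q] = [6, 8]
r6 m[φ0→S] = [86400, 248832]
r6 m[φ1→Q] = [5, 8]
r6 m[φ1→A] = [217728, 248832]
r6 m[φ2→Q] = [1260, 4536]
r6 m[φ2→M] = [960, 2304]
r6 m[φ3→Q] = [16, 4]
r6 m[φ3→C] = [124416, 62208]
r6 m[φ4→G] = [82944, 124416]
r6 m[φ4→M] = [63, 42]
r6 m[φ5→G] = [7, 2]
r6 m[φ6→M] = [2, 4]
r6 m[φ7→M] = [5, 3]
r6 m[φ8→C] = [2, 4]
r6 m[Q→φ0] = [100800, 145152]
r6 m[Q→φ1] = [120960, 145152]
r6 m[Q→φ2] = [480, 256]
r6 m[Q→φ3] = [37800, 290304]
r6 m[C→φ3] = [2, 4]
r6 m[C→φ8] = [124416, 62208]
r6 m[G→φ4] = [7, 2]
r6 m[G→φ5] = [82944, 124416]
r6 m[A→φ1] = [1, 1]
r6 m[M→φ2] = [630, 504]
r6 m[M→φ4] = [9600, 27648]
r6 m[M→φ6] = [302400, 290304]
r6 m[M→φ7] = [120960, 387072]
r6 m[S→φ0] = [1, 1]
r7 m[φ0→Q] = [6, 8]
r7 m[φ0→S] = [604800, 1161216]
r7 m[φ1→Q] = [5, 8]
r7 m[φ1→A] = [1016064, 1161216]
r7 m[φ2→Q] = [1260, 4536]
r7 m[φ2→M] = [960, 2304]
r7 m[φ3→Q] = [16, 4]
r7 m[φ3→C] = [580608, 290304]
r7 m[φ4→G] = [165888, 248832]
r7 m[φ4→M] = [63, 42]
r7 m[φ5→G] = [7, 2]
r7 m[φ6→M] = [2, 4]
r7 m[φ7→M] = [5, 3]
r7 m[φ8→C] = [2, 4]
r7 m[Q→φ0] = [100800, 145152]
r7 m[Q→φ1] = [120960, 145152]
r7 m[Q→φ2] = [480, 256]
r7 m[Q→φ3] = [37800, 290304]
r7 m[C→φ3] = [2, 4]
r7 m[C→φ8] = [124416, 62208]
r7 m[G→φ4] = [7, 2]
r7 m[G→φ5] = [82944, 124416]
r7 m[A→φ1] = [1, 1]
r7 m[M→φ2] = [630, 504]
r7 m[M→φ4] = [9600, 27648]
r7 m[M→φ6] = [302400, 290304]
r7 m[M→φ7] = [120960, 387072]
r7 m[S→φ0] = [1, 1]
r8 m[φ0→Q] = [6, 8]
r8 m[φ0→S] = [604800, 1161216]
r8 m[φ1→Q] = [5, 8]
r8 m[φ1→A] = [1016064, 1161216]
r8 m[φ2→Q] = [1260, 4536]
r8 m[φ2→M] = [960, 2304]
r8 m[φ3→Q] = [16, 4]
r8 m[φ3→C] = [580608, 290304]
r8 m[φ4→G] = [165888, 248832]
r8 m[φ4→M] = [63, 42]
r8 m[φ5→G] = [7, 2]
r8 m[φ6→M] = [2, 4]
r8 m[φ7→M] = [5, 3]
r8 m[φ8→C] = [2, 4]
r8 m[Q→φ0] = [100800, 145152]
r8 m[Q→φ1] = [120960, 145152]
r8 m[Q→φ2] = [480, 256]
r8 m[Q→φ3] = [37800, 290304]
r8 m[C→φ3] = [2, 4]
r8 m[C→φ8] = [580608, 290304]
r8 m[G→φ4] = [7, 2]
r8 m[G→φ5] = [165888, 248832]
r8 m[A→φ1] = [1, 1]
r8 m[M→φ2] = [630, 504]
r8 m[M→φ4] = [9600, 27648]
r8 m[M→φ6] = [302400, 290304]
r8 m[M→φ7] = [120960, 387072]
r8 m[S→φ0] = [1, 1]
r9 m[φ0→Q] = [6, 8]
r9 m[φ0→S] = [604800, 1161216]
r9 m[φ1→Q] = [5, 8]
r9 m[φ1→A] = [1016064, 1161216]
r9 m[φ2→Q] = [1260, 4536]
r9 m[φ2→M] = [960, 2304]
r9 m[φ3→Q] = [16, 4]
r9 m[φ3→C] = [580608, 290304]
r9 m[φ4→G] = [165888, 248832]
r9 m[φ4→M] = [63, 42]
r9 m[φ5→G] = [7, 2]
r9 m[φ6→M] = [2, 4]
r9 m[φ7→M] = [5, 3]
r9 m[φ8→C] = [2, 4]
r9 m[Q→φ0] = [100800, 145152]
r9 m[Q→φ1] = [120960, 145152]
r9 m[Q→φ2] = [480, 256]
r9 m[Q→φ3] = [37800, 290304]
r9 m[C→φ3] = [2, 4]
r9 m[C→φ8] = [580608, 290304]
r9 m[G→φ4] = [7, 2]
r9 m[G→φ5] = [165888, 248832]
r9 m[A→φ1] = [1, 1]
r9 m[M→φ2] = [630, 504]
r9 m[M→φ4] = [9600, 27648]
r9 m[M→φ6] = [302400, 290304]
r9 m[M→φ7] = [120960, 387072]
r9 m[S→φ0] = [1, 1]
fixed point reached at round 9
b[A] = ⊗ incoming = [1016064, 1161216]

b[A] = [1016064, 1161216]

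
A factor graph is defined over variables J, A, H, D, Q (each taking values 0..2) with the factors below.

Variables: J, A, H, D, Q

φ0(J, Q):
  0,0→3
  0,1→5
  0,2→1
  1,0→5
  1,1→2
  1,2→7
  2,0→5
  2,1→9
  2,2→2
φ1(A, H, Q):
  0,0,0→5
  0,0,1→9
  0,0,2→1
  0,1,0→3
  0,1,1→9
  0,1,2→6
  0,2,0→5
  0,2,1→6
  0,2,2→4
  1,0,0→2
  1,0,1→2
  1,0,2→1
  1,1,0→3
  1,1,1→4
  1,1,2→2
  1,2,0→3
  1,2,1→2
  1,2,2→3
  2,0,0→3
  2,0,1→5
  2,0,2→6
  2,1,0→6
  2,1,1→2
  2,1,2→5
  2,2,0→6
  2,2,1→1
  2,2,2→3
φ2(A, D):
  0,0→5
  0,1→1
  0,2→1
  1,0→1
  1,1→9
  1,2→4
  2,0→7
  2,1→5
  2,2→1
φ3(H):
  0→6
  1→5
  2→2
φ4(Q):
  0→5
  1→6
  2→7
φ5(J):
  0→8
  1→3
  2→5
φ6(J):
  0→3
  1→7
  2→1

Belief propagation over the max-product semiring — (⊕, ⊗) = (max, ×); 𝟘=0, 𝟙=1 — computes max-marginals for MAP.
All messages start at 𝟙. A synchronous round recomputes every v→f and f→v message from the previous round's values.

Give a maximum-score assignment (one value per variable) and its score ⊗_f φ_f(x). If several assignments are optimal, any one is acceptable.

init: all messages = 𝟙 over 3 values
r1 m[φ0→J] = [5, 7, 9]
r1 m[φ0→Q] = [5, 9, 7]
r1 m[φ1→A] = [9, 4, 6]
r1 m[φ1→H] = [9, 9, 6]
r1 m[φ1→Q] = [6, 9, 6]
r1 m[φ2→A] = [5, 9, 7]
r1 m[φ2→D] = [7, 9, 4]
r1 m[φ3→H] = [6, 5, 2]
r1 m[φ4→Q] = [5, 6, 7]
r1 m[φ5→J] = [8, 3, 5]
r1 m[φ6→J] = [3, 7, 1]
r1 m[J→φ0] = [1, 1, 1]
r1 m[J→φ5] = [1, 1, 1]
r1 m[J→φ6] = [1, 1, 1]
r1 m[A→φ1] = [1, 1, 1]
r1 m[A→φ2] = [1, 1, 1]
r1 m[H→φ1] = [1, 1, 1]
r1 m[H→φ3] = [1, 1, 1]
r1 m[D→φ2] = [1, 1, 1]
r1 m[Q→φ0] = [1, 1, 1]
r1 m[Q→φ1] = [1, 1, 1]
r1 m[Q→φ4] = [1, 1, 1]
r2 m[φ0→J] = [5, 7, 9]
r2 m[φ0→Q] = [5, 9, 7]
r2 m[φ1→A] = [9, 4, 6]
r2 m[φ1→H] = [9, 9, 6]
r2 m[φ1→Q] = [6, 9, 6]
r2 m[φ2→A] = [5, 9, 7]
r2 m[φ2→D] = [7, 9, 4]
r2 m[φ3→H] = [6, 5, 2]
r2 m[φ4→Q] = [5, 6, 7]
r2 m[φ5→J] = [8, 3, 5]
r2 m[φ6→J] = [3, 7, 1]
r2 m[J→φ0] = [24, 21, 5]
r2 m[J→φ5] = [15, 49, 9]
r2 m[J→φ6] = [40, 21, 45]
r2 m[A→φ1] = [5, 9, 7]
r2 m[A→φ2] = [9, 4, 6]
r2 m[H→φ1] = [6, 5, 2]
r2 m[H→φ3] = [9, 9, 6]
r2 m[D→φ2] = [1, 1, 1]
r2 m[Q→φ0] = [30, 54, 42]
r2 m[Q→φ1] = [25, 54, 49]
r2 m[Q→φ4] = [30, 81, 42]
r3 m[φ0→J] = [270, 294, 486]
r3 m[φ0→Q] = [105, 120, 147]
r3 m[φ1→A] = [2916, 1080, 1764]
r3 m[φ1→H] = [2430, 2430, 1620]
r3 m[φ1→Q] = [210, 270, 252]
r3 m[φ2→A] = [5, 9, 7]
r3 m[φ2→D] = [45, 36, 16]
r3 m[φ3→H] = [6, 5, 2]
r3 m[φ4→Q] = [5, 6, 7]
r3 m[φ5→J] = [8, 3, 5]
r3 m[φ6→J] = [3, 7, 1]
r3 m[J→φ0] = [24, 21, 5]
r3 m[J→φ5] = [15, 49, 9]
r3 m[J→φ6] = [40, 21, 45]
r3 m[A→φ1] = [5, 9, 7]
r3 m[A→φ2] = [9, 4, 6]
r3 m[H→φ1] = [6, 5, 2]
r3 m[H→φ3] = [9, 9, 6]
r3 m[D→φ2] = [1, 1, 1]
r3 m[Q→φ0] = [30, 54, 42]
r3 m[Q→φ1] = [25, 54, 49]
r3 m[Q→φ4] = [30, 81, 42]
r4 m[φ0→J] = [270, 294, 486]
r4 m[φ0→Q] = [105, 120, 147]
r4 m[φ1→A] = [2916, 1080, 1764]
r4 m[φ1→H] = [2430, 2430, 1620]
r4 m[φ1→Q] = [210, 270, 252]
r4 m[φ2→A] = [5, 9, 7]
r4 m[φ2→D] = [45, 36, 16]
r4 m[φ3→H] = [6, 5, 2]
r4 m[φ4→Q] = [5, 6, 7]
r4 m[φ5→J] = [8, 3, 5]
r4 m[φ6→J] = [3, 7, 1]
r4 m[J→φ0] = [24, 21, 5]
r4 m[J→φ5] = [810, 2058, 486]
r4 m[J→φ6] = [2160, 882, 2430]
r4 m[A→φ1] = [5, 9, 7]
r4 m[A→φ2] = [2916, 1080, 1764]
r4 m[H→φ1] = [6, 5, 2]
r4 m[H→φ3] = [2430, 2430, 1620]
r4 m[D→φ2] = [1, 1, 1]
r4 m[Q→φ0] = [1050, 1620, 1764]
r4 m[Q→φ1] = [525, 720, 1029]
r4 m[Q→φ4] = [22050, 32400, 37044]
r5 m[φ0→J] = [8100, 12348, 14580]
r5 m[φ0→Q] = [105, 120, 147]
r5 m[φ1→A] = [38880, 14400, 37044]
r5 m[φ1→H] = [43218, 36015, 27783]
r5 m[φ1→Q] = [210, 270, 252]
r5 m[φ2→A] = [5, 9, 7]
r5 m[φ2→D] = [14580, 9720, 4320]
r5 m[φ3→H] = [6, 5, 2]
r5 m[φ4→Q] = [5, 6, 7]
r5 m[φ5→J] = [8, 3, 5]
r5 m[φ6→J] = [3, 7, 1]
r5 m[J→φ0] = [24, 21, 5]
r5 m[J→φ5] = [810, 2058, 486]
r5 m[J→φ6] = [2160, 882, 2430]
r5 m[A→φ1] = [5, 9, 7]
r5 m[A→φ2] = [2916, 1080, 1764]
r5 m[H→φ1] = [6, 5, 2]
r5 m[H→φ3] = [2430, 2430, 1620]
r5 m[D→φ2] = [1, 1, 1]
r5 m[Q→φ0] = [1050, 1620, 1764]
r5 m[Q→φ1] = [525, 720, 1029]
r5 m[Q→φ4] = [22050, 32400, 37044]
r6 m[φ0→J] = [8100, 12348, 14580]
r6 m[φ0→Q] = [105, 120, 147]
r6 m[φ1→A] = [38880, 14400, 37044]
r6 m[φ1→H] = [43218, 36015, 27783]
r6 m[φ1→Q] = [210, 270, 252]
r6 m[φ2→A] = [5, 9, 7]
r6 m[φ2→D] = [14580, 9720, 4320]
r6 m[φ3→H] = [6, 5, 2]
r6 m[φ4→Q] = [5, 6, 7]
r6 m[φ5→J] = [8, 3, 5]
r6 m[φ6→J] = [3, 7, 1]
r6 m[J→φ0] = [24, 21, 5]
r6 m[J→φ5] = [24300, 86436, 14580]
r6 m[J→φ6] = [64800, 37044, 72900]
r6 m[A→φ1] = [5, 9, 7]
r6 m[A→φ2] = [38880, 14400, 37044]
r6 m[H→φ1] = [6, 5, 2]
r6 m[H→φ3] = [43218, 36015, 27783]
r6 m[D→φ2] = [1, 1, 1]
r6 m[Q→φ0] = [1050, 1620, 1764]
r6 m[Q→φ1] = [525, 720, 1029]
r6 m[Q→φ4] = [22050, 32400, 37044]
r7 m[φ0→J] = [8100, 12348, 14580]
r7 m[φ0→Q] = [105, 120, 147]
r7 m[φ1→A] = [38880, 14400, 37044]
r7 m[φ1→H] = [43218, 36015, 27783]
r7 m[φ1→Q] = [210, 270, 252]
r7 m[φ2→A] = [5, 9, 7]
r7 m[φ2→D] = [259308, 185220, 57600]
r7 m[φ3→H] = [6, 5, 2]
r7 m[φ4→Q] = [5, 6, 7]
r7 m[φ5→J] = [8, 3, 5]
r7 m[φ6→J] = [3, 7, 1]
r7 m[J→φ0] = [24, 21, 5]
r7 m[J→φ5] = [24300, 86436, 14580]
r7 m[J→φ6] = [64800, 37044, 72900]
r7 m[A→φ1] = [5, 9, 7]
r7 m[A→φ2] = [38880, 14400, 37044]
r7 m[H→φ1] = [6, 5, 2]
r7 m[H→φ3] = [43218, 36015, 27783]
r7 m[D→φ2] = [1, 1, 1]
r7 m[Q→φ0] = [1050, 1620, 1764]
r7 m[Q→φ1] = [525, 720, 1029]
r7 m[Q→φ4] = [22050, 32400, 37044]
r8 m[φ0→J] = [8100, 12348, 14580]
r8 m[φ0→Q] = [105, 120, 147]
r8 m[φ1→A] = [38880, 14400, 37044]
r8 m[φ1→H] = [43218, 36015, 27783]
r8 m[φ1→Q] = [210, 270, 252]
r8 m[φ2→A] = [5, 9, 7]
r8 m[φ2→D] = [259308, 185220, 57600]
r8 m[φ3→H] = [6, 5, 2]
r8 m[φ4→Q] = [5, 6, 7]
r8 m[φ5→J] = [8, 3, 5]
r8 m[φ6→J] = [3, 7, 1]
r8 m[J→φ0] = [24, 21, 5]
r8 m[J→φ5] = [24300, 86436, 14580]
r8 m[J→φ6] = [64800, 37044, 72900]
r8 m[A→φ1] = [5, 9, 7]
r8 m[A→φ2] = [38880, 14400, 37044]
r8 m[H→φ1] = [6, 5, 2]
r8 m[H→φ3] = [43218, 36015, 27783]
r8 m[D→φ2] = [1, 1, 1]
r8 m[Q→φ0] = [1050, 1620, 1764]
r8 m[Q→φ1] = [525, 720, 1029]
r8 m[Q→φ4] = [22050, 32400, 37044]
fixed point reached at round 8
traceback from J: (J=1, A=2, H=0, D=0, Q=2), score=259308

assignment: (J=1, A=2, H=0, D=0, Q=2); score = 259308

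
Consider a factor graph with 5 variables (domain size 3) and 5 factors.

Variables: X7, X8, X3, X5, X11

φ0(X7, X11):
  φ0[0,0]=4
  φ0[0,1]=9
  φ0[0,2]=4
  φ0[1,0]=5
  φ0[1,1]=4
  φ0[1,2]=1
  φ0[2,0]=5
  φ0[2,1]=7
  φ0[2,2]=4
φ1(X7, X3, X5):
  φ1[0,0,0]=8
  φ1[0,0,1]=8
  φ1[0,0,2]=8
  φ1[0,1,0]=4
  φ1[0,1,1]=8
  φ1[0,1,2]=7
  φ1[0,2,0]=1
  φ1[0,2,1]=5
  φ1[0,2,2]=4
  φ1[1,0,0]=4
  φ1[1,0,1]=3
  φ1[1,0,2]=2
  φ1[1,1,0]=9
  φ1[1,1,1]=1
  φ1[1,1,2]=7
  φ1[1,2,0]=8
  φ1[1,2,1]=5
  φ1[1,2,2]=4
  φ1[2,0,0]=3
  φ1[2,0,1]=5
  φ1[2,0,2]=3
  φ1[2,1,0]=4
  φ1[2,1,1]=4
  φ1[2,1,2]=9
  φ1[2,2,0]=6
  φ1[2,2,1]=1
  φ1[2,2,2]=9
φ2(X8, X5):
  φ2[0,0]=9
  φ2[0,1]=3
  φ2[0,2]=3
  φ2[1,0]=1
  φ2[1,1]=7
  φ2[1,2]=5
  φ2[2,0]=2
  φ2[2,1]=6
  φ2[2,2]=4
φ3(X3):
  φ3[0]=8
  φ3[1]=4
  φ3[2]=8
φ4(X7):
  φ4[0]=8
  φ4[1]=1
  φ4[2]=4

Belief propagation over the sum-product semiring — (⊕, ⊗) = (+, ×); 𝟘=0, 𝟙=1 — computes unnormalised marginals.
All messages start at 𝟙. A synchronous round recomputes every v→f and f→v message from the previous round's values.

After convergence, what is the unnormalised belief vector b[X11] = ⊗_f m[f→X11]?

b[X11] = [242240, 456768, 213248]

init: all messages = 𝟙 over 3 values
r1 m[φ0→X7] = [17, 10, 16]
r1 m[φ0→X11] = [14, 20, 9]
r1 m[φ1→X7] = [53, 43, 44]
r1 m[φ1→X3] = [44, 53, 43]
r1 m[φ1→X5] = [47, 40, 53]
r1 m[φ2→X8] = [15, 13, 12]
r1 m[φ2→X5] = [12, 16, 12]
r1 m[φ3→X3] = [8, 4, 8]
r1 m[φ4→X7] = [8, 1, 4]
r1 m[X7→φ0] = [1, 1, 1]
r1 m[X7→φ1] = [1, 1, 1]
r1 m[X7→φ4] = [1, 1, 1]
r1 m[X8→φ2] = [1, 1, 1]
r1 m[X3→φ1] = [1, 1, 1]
r1 m[X3→φ3] = [1, 1, 1]
r1 m[X5→φ1] = [1, 1, 1]
r1 m[X5→φ2] = [1, 1, 1]
r1 m[X11→φ0] = [1, 1, 1]
r2 m[φ0→X7] = [17, 10, 16]
r2 m[φ0→X11] = [14, 20, 9]
r2 m[φ1→X7] = [53, 43, 44]
r2 m[φ1→X3] = [44, 53, 43]
r2 m[φ1→X5] = [47, 40, 53]
r2 m[φ2→X8] = [15, 13, 12]
r2 m[φ2→X5] = [12, 16, 12]
r2 m[φ3→X3] = [8, 4, 8]
r2 m[φ4→X7] = [8, 1, 4]
r2 m[X7→φ0] = [424, 43, 176]
r2 m[X7→φ1] = [136, 10, 64]
r2 m[X7→φ4] = [901, 430, 704]
r2 m[X8→φ2] = [1, 1, 1]
r2 m[X3→φ1] = [8, 4, 8]
r2 m[X3→φ3] = [44, 53, 43]
r2 m[X5→φ1] = [12, 16, 12]
r2 m[X5→φ2] = [47, 40, 53]
r2 m[X11→φ0] = [1, 1, 1]
r3 m[φ0→X7] = [17, 10, 16]
r3 m[φ0→X11] = [2791, 5220, 2443]
r3 m[φ1→X7] = [4720, 3584, 3664]
r3 m[φ1→X3] = [54448, 51520, 33824]
r3 m[φ1→X5] = [18920, 23272, 26072]
r3 m[φ2→X8] = [702, 592, 546]
r3 m[φ2→X5] = [12, 16, 12]
r3 m[φ3→X3] = [8, 4, 8]
r3 m[φ4→X7] = [8, 1, 4]
r3 m[X7→φ0] = [424, 43, 176]
r3 m[X7→φ1] = [136, 10, 64]
r3 m[X7→φ4] = [901, 430, 704]
r3 m[X8→φ2] = [1, 1, 1]
r3 m[X3→φ1] = [8, 4, 8]
r3 m[X3→φ3] = [44, 53, 43]
r3 m[X5→φ1] = [12, 16, 12]
r3 m[X5→φ2] = [47, 40, 53]
r3 m[X11→φ0] = [1, 1, 1]
r4 m[φ0→X7] = [17, 10, 16]
r4 m[φ0→X11] = [2791, 5220, 2443]
r4 m[φ1→X7] = [4720, 3584, 3664]
r4 m[φ1→X3] = [54448, 51520, 33824]
r4 m[φ1→X5] = [18920, 23272, 26072]
r4 m[φ2→X8] = [702, 592, 546]
r4 m[φ2→X5] = [12, 16, 12]
r4 m[φ3→X3] = [8, 4, 8]
r4 m[φ4→X7] = [8, 1, 4]
r4 m[X7→φ0] = [37760, 3584, 14656]
r4 m[X7→φ1] = [136, 10, 64]
r4 m[X7→φ4] = [80240, 35840, 58624]
r4 m[X8→φ2] = [1, 1, 1]
r4 m[X3→φ1] = [8, 4, 8]
r4 m[X3→φ3] = [54448, 51520, 33824]
r4 m[X5→φ1] = [12, 16, 12]
r4 m[X5→φ2] = [18920, 23272, 26072]
r4 m[X11→φ0] = [1, 1, 1]
r5 m[φ0→X7] = [17, 10, 16]
r5 m[φ0→X11] = [242240, 456768, 213248]
r5 m[φ1→X7] = [4720, 3584, 3664]
r5 m[φ1→X3] = [54448, 51520, 33824]
r5 m[φ1→X5] = [18920, 23272, 26072]
r5 m[φ2→X8] = [318312, 312184, 281760]
r5 m[φ2→X5] = [12, 16, 12]
r5 m[φ3→X3] = [8, 4, 8]
r5 m[φ4→X7] = [8, 1, 4]
r5 m[X7→φ0] = [37760, 3584, 14656]
r5 m[X7→φ1] = [136, 10, 64]
r5 m[X7→φ4] = [80240, 35840, 58624]
r5 m[X8→φ2] = [1, 1, 1]
r5 m[X3→φ1] = [8, 4, 8]
r5 m[X3→φ3] = [54448, 51520, 33824]
r5 m[X5→φ1] = [12, 16, 12]
r5 m[X5→φ2] = [18920, 23272, 26072]
r5 m[X11→φ0] = [1, 1, 1]
r6 m[φ0→X7] = [17, 10, 16]
r6 m[φ0→X11] = [242240, 456768, 213248]
r6 m[φ1→X7] = [4720, 3584, 3664]
r6 m[φ1→X3] = [54448, 51520, 33824]
r6 m[φ1→X5] = [18920, 23272, 26072]
r6 m[φ2→X8] = [318312, 312184, 281760]
r6 m[φ2→X5] = [12, 16, 12]
r6 m[φ3→X3] = [8, 4, 8]
r6 m[φ4→X7] = [8, 1, 4]
r6 m[X7→φ0] = [37760, 3584, 14656]
r6 m[X7→φ1] = [136, 10, 64]
r6 m[X7→φ4] = [80240, 35840, 58624]
r6 m[X8→φ2] = [1, 1, 1]
r6 m[X3→φ1] = [8, 4, 8]
r6 m[X3→φ3] = [54448, 51520, 33824]
r6 m[X5→φ1] = [12, 16, 12]
r6 m[X5→φ2] = [18920, 23272, 26072]
r6 m[X11→φ0] = [1, 1, 1]
fixed point reached at round 6
b[X11] = ⊗ incoming = [242240, 456768, 213248]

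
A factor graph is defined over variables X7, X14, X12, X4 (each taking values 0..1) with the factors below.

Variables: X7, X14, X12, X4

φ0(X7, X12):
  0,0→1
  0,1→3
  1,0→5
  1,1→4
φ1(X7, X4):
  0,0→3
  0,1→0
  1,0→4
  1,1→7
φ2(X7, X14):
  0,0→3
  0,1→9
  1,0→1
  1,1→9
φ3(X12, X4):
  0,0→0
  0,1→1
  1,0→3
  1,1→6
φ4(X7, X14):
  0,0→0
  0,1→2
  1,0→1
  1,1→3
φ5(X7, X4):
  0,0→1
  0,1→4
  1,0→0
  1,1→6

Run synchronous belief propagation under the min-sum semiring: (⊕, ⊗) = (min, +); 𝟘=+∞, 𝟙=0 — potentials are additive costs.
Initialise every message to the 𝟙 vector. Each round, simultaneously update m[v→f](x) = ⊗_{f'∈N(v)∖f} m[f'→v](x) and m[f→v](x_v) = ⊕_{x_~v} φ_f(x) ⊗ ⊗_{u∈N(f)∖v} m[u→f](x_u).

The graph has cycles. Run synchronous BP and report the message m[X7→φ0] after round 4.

init: all messages = 𝟙 over 2 values
r1 m[φ0→X7] = [1, 4]
r1 m[φ0→X12] = [1, 3]
r1 m[φ1→X7] = [0, 4]
r1 m[φ1→X4] = [3, 0]
r1 m[φ2→X7] = [3, 1]
r1 m[φ2→X14] = [1, 9]
r1 m[φ3→X12] = [0, 3]
r1 m[φ3→X4] = [0, 1]
r1 m[φ4→X7] = [0, 1]
r1 m[φ4→X14] = [0, 2]
r1 m[φ5→X7] = [1, 0]
r1 m[φ5→X4] = [0, 4]
r1 m[X7→φ0] = [0, 0]
r1 m[X7→φ1] = [0, 0]
r1 m[X7→φ2] = [0, 0]
r1 m[X7→φ4] = [0, 0]
r1 m[X7→φ5] = [0, 0]
r1 m[X14→φ2] = [0, 0]
r1 m[X14→φ4] = [0, 0]
r1 m[X12→φ0] = [0, 0]
r1 m[X12→φ3] = [0, 0]
r1 m[X4→φ1] = [0, 0]
r1 m[X4→φ3] = [0, 0]
r1 m[X4→φ5] = [0, 0]
r2 m[φ0→X7] = [1, 4]
r2 m[φ0→X12] = [1, 3]
r2 m[φ1→X7] = [0, 4]
r2 m[φ1→X4] = [3, 0]
r2 m[φ2→X7] = [3, 1]
r2 m[φ2→X14] = [1, 9]
r2 m[φ3→X12] = [0, 3]
r2 m[φ3→X4] = [0, 1]
r2 m[φ4→X7] = [0, 1]
r2 m[φ4→X14] = [0, 2]
r2 m[φ5→X7] = [1, 0]
r2 m[φ5→X4] = [0, 4]
r2 m[X7→φ0] = [4, 6]
r2 m[X7→φ1] = [5, 6]
r2 m[X7→φ2] = [2, 9]
r2 m[X7→φ4] = [5, 9]
r2 m[X7→φ5] = [4, 10]
r2 m[X14→φ2] = [0, 2]
r2 m[X14→φ4] = [1, 9]
r2 m[X12→φ0] = [0, 3]
r2 m[X12→φ3] = [1, 3]
r2 m[X4→φ1] = [0, 5]
r2 m[X4→φ3] = [3, 4]
r2 m[X4→φ5] = [3, 1]
r3 m[φ0→X7] = [1, 5]
r3 m[φ0→X12] = [5, 7]
r3 m[φ1→X7] = [3, 4]
r3 m[φ1→X4] = [8, 5]
r3 m[φ2→X7] = [3, 1]
r3 m[φ2→X14] = [5, 11]
r3 m[φ3→X12] = [3, 6]
r3 m[φ3→X4] = [1, 2]
r3 m[φ4→X7] = [1, 2]
r3 m[φ4→X14] = [5, 7]
r3 m[φ5→X7] = [4, 3]
r3 m[φ5→X4] = [5, 8]
r3 m[X7→φ0] = [4, 6]
r3 m[X7→φ1] = [5, 6]
r3 m[X7→φ2] = [2, 9]
r3 m[X7→φ4] = [5, 9]
r3 m[X7→φ5] = [4, 10]
r3 m[X14→φ2] = [0, 2]
r3 m[X14→φ4] = [1, 9]
r3 m[X12→φ0] = [0, 3]
r3 m[X12→φ3] = [1, 3]
r3 m[X4→φ1] = [0, 5]
r3 m[X4→φ3] = [3, 4]
r3 m[X4→φ5] = [3, 1]
r4 m[φ0→X7] = [1, 5]
r4 m[φ0→X12] = [5, 7]
r4 m[φ1→X7] = [3, 4]
r4 m[φ1→X4] = [8, 5]
r4 m[φ2→X7] = [3, 1]
r4 m[φ2→X14] = [5, 11]
r4 m[φ3→X12] = [3, 6]
r4 m[φ3→X4] = [1, 2]
r4 m[φ4→X7] = [1, 2]
r4 m[φ4→X14] = [5, 7]
r4 m[φ5→X7] = [4, 3]
r4 m[φ5→X4] = [5, 8]
r4 m[X7→φ0] = [11, 10]
r4 m[X7→φ1] = [9, 11]
r4 m[X7→φ2] = [9, 14]
r4 m[X7→φ4] = [11, 13]
r4 m[X7→φ5] = [8, 12]
r4 m[X14→φ2] = [5, 7]
r4 m[X14→φ4] = [5, 11]
r4 m[X12→φ0] = [3, 6]
r4 m[X12→φ3] = [5, 7]
r4 m[X4→φ1] = [6, 10]
r4 m[X4→φ3] = [13, 13]
r4 m[X4→φ5] = [9, 7]

message @ round 4 = [11, 10]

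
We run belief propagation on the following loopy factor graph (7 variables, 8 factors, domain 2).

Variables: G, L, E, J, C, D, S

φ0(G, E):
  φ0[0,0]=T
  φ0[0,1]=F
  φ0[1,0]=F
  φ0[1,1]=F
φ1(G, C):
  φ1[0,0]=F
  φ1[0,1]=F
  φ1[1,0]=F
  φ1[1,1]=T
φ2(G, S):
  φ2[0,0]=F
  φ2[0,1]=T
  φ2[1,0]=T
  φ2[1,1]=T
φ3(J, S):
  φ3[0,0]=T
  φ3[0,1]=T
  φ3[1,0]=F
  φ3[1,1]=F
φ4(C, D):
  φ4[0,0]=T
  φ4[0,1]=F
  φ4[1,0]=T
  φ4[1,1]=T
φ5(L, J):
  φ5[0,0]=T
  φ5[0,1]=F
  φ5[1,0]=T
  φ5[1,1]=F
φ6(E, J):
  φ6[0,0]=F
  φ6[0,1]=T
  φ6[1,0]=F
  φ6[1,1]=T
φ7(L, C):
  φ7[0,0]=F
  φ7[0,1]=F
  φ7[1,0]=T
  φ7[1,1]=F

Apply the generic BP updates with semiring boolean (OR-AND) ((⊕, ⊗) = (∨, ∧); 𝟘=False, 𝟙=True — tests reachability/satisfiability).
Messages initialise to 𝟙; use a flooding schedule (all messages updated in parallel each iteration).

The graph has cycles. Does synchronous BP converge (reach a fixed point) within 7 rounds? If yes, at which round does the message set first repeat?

init: all messages = 𝟙 over 2 values
r1 m[φ0→G] = [T, F]
r1 m[φ0→E] = [T, F]
r1 m[φ1→G] = [F, T]
r1 m[φ1→C] = [F, T]
r1 m[φ2→G] = [T, T]
r1 m[φ2→S] = [T, T]
r1 m[φ3→J] = [T, F]
r1 m[φ3→S] = [T, T]
r1 m[φ4→C] = [T, T]
r1 m[φ4→D] = [T, T]
r1 m[φ5→L] = [T, T]
r1 m[φ5→J] = [T, F]
r1 m[φ6→E] = [T, T]
r1 m[φ6→J] = [F, T]
r1 m[φ7→L] = [F, T]
r1 m[φ7→C] = [T, F]
r1 m[G→φ0] = [T, T]
r1 m[G→φ1] = [T, T]
r1 m[G→φ2] = [T, T]
r1 m[L→φ5] = [T, T]
r1 m[L→φ7] = [T, T]
r1 m[E→φ0] = [T, T]
r1 m[E→φ6] = [T, T]
r1 m[J→φ3] = [T, T]
r1 m[J→φ5] = [T, T]
r1 m[J→φ6] = [T, T]
r1 m[C→φ1] = [T, T]
r1 m[C→φ4] = [T, T]
r1 m[C→φ7] = [T, T]
r1 m[D→φ4] = [T, T]
r1 m[S→φ2] = [T, T]
r1 m[S→φ3] = [T, T]
r2 m[φ0→G] = [T, F]
r2 m[φ0→E] = [T, F]
r2 m[φ1→G] = [F, T]
r2 m[φ1→C] = [F, T]
r2 m[φ2→G] = [T, T]
r2 m[φ2→S] = [T, T]
r2 m[φ3→J] = [T, F]
r2 m[φ3→S] = [T, T]
r2 m[φ4→C] = [T, T]
r2 m[φ4→D] = [T, T]
r2 m[φ5→L] = [T, T]
r2 m[φ5→J] = [T, F]
r2 m[φ6→E] = [T, T]
r2 m[φ6→J] = [F, T]
r2 m[φ7→L] = [F, T]
r2 m[φ7→C] = [T, F]
r2 m[G→φ0] = [F, T]
r2 m[G→φ1] = [T, F]
r2 m[G→φ2] = [F, F]
r2 m[L→φ5] = [F, T]
r2 m[L→φ7] = [T, T]
r2 m[E→φ0] = [T, T]
r2 m[E→φ6] = [T, F]
r2 m[J→φ3] = [F, F]
r2 m[J→φ5] = [F, F]
r2 m[J→φ6] = [T, F]
r2 m[C→φ1] = [T, F]
r2 m[C→φ4] = [F, F]
r2 m[C→φ7] = [F, T]
r2 m[D→φ4] = [T, T]
r2 m[S→φ2] = [T, T]
r2 m[S→φ3] = [T, T]
r3 m[φ0→G] = [T, F]
r3 m[φ0→E] = [F, F]
r3 m[φ1→G] = [F, F]
r3 m[φ1→C] = [F, F]
r3 m[φ2→G] = [T, T]
r3 m[φ2→S] = [F, F]
r3 m[φ3→J] = [T, F]
r3 m[φ3→S] = [F, F]
r3 m[φ4→C] = [T, T]
r3 m[φ4→D] = [F, F]
r3 m[φ5→L] = [F, F]
r3 m[φ5→J] = [T, F]
r3 m[φ6→E] = [F, F]
r3 m[φ6→J] = [F, T]
r3 m[φ7→L] = [F, F]
r3 m[φ7→C] = [T, F]
r3 m[G→φ0] = [F, T]
r3 m[G→φ1] = [T, F]
r3 m[G→φ2] = [F, F]
r3 m[L→φ5] = [F, T]
r3 m[L→φ7] = [T, T]
r3 m[E→φ0] = [T, T]
r3 m[E→φ6] = [T, F]
r3 m[J→φ3] = [F, F]
r3 m[J→φ5] = [F, F]
r3 m[J→φ6] = [T, F]
r3 m[C→φ1] = [T, F]
r3 m[C→φ4] = [F, F]
r3 m[C→φ7] = [F, T]
r3 m[D→φ4] = [T, T]
r3 m[S→φ2] = [T, T]
r3 m[S→φ3] = [T, T]
r4 m[φ0→G] = [T, F]
r4 m[φ0→E] = [F, F]
r4 m[φ1→G] = [F, F]
r4 m[φ1→C] = [F, F]
r4 m[φ2→G] = [T, T]
r4 m[φ2→S] = [F, F]
r4 m[φ3→J] = [T, F]
r4 m[φ3→S] = [F, F]
r4 m[φ4→C] = [T, T]
r4 m[φ4→D] = [F, F]
r4 m[φ5→L] = [F, F]
r4 m[φ5→J] = [T, F]
r4 m[φ6→E] = [F, F]
r4 m[φ6→J] = [F, T]
r4 m[φ7→L] = [F, F]
r4 m[φ7→C] = [T, F]
r4 m[G→φ0] = [F, F]
r4 m[G→φ1] = [T, F]
r4 m[G→φ2] = [F, F]
r4 m[L→φ5] = [F, F]
r4 m[L→φ7] = [F, F]
r4 m[E→φ0] = [F, F]
r4 m[E→φ6] = [F, F]
r4 m[J→φ3] = [F, F]
r4 m[J→φ5] = [F, F]
r4 m[J→φ6] = [T, F]
r4 m[C→φ1] = [T, F]
r4 m[C→φ4] = [F, F]
r4 m[C→φ7] = [F, F]
r4 m[D→φ4] = [T, T]
r4 m[S→φ2] = [F, F]
r4 m[S→φ3] = [F, F]
r5 m[φ0→G] = [F, F]
r5 m[φ0→E] = [F, F]
r5 m[φ1→G] = [F, F]
r5 m[φ1→C] = [F, F]
r5 m[φ2→G] = [F, F]
r5 m[φ2→S] = [F, F]
r5 m[φ3→J] = [F, F]
r5 m[φ3→S] = [F, F]
r5 m[φ4→C] = [T, T]
r5 m[φ4→D] = [F, F]
r5 m[φ5→L] = [F, F]
r5 m[φ5→J] = [F, F]
r5 m[φ6→E] = [F, F]
r5 m[φ6→J] = [F, F]
r5 m[φ7→L] = [F, F]
r5 m[φ7→C] = [F, F]
r5 m[G→φ0] = [F, F]
r5 m[G→φ1] = [T, F]
r5 m[G→φ2] = [F, F]
r5 m[L→φ5] = [F, F]
r5 m[L→φ7] = [F, F]
r5 m[E→φ0] = [F, F]
r5 m[E→φ6] = [F, F]
r5 m[J→φ3] = [F, F]
r5 m[J→φ5] = [F, F]
r5 m[J→φ6] = [T, F]
r5 m[C→φ1] = [T, F]
r5 m[C→φ4] = [F, F]
r5 m[C→φ7] = [F, F]
r5 m[D→φ4] = [T, T]
r5 m[S→φ2] = [F, F]
r5 m[S→φ3] = [F, F]
r6 m[φ0→G] = [F, F]
r6 m[φ0→E] = [F, F]
r6 m[φ1→G] = [F, F]
r6 m[φ1→C] = [F, F]
r6 m[φ2→G] = [F, F]
r6 m[φ2→S] = [F, F]
r6 m[φ3→J] = [F, F]
r6 m[φ3→S] = [F, F]
r6 m[φ4→C] = [T, T]
r6 m[φ4→D] = [F, F]
r6 m[φ5→L] = [F, F]
r6 m[φ5→J] = [F, F]
r6 m[φ6→E] = [F, F]
r6 m[φ6→J] = [F, F]
r6 m[φ7→L] = [F, F]
r6 m[φ7→C] = [F, F]
r6 m[G→φ0] = [F, F]
r6 m[G→φ1] = [F, F]
r6 m[G→φ2] = [F, F]
r6 m[L→φ5] = [F, F]
r6 m[L→φ7] = [F, F]
r6 m[E→φ0] = [F, F]
r6 m[E→φ6] = [F, F]
r6 m[J→φ3] = [F, F]
r6 m[J→φ5] = [F, F]
r6 m[J→φ6] = [F, F]
r6 m[C→φ1] = [F, F]
r6 m[C→φ4] = [F, F]
r6 m[C→φ7] = [F, F]
r6 m[D→φ4] = [T, T]
r6 m[S→φ2] = [F, F]
r6 m[S→φ3] = [F, F]
r7 m[φ0→G] = [F, F]
r7 m[φ0→E] = [F, F]
r7 m[φ1→G] = [F, F]
r7 m[φ1→C] = [F, F]
r7 m[φ2→G] = [F, F]
r7 m[φ2→S] = [F, F]
r7 m[φ3→J] = [F, F]
r7 m[φ3→S] = [F, F]
r7 m[φ4→C] = [T, T]
r7 m[φ4→D] = [F, F]
r7 m[φ5→L] = [F, F]
r7 m[φ5→J] = [F, F]
r7 m[φ6→E] = [F, F]
r7 m[φ6→J] = [F, F]
r7 m[φ7→L] = [F, F]
r7 m[φ7→C] = [F, F]
r7 m[G→φ0] = [F, F]
r7 m[G→φ1] = [F, F]
r7 m[G→φ2] = [F, F]
r7 m[L→φ5] = [F, F]
r7 m[L→φ7] = [F, F]
r7 m[E→φ0] = [F, F]
r7 m[E→φ6] = [F, F]
r7 m[J→φ3] = [F, F]
r7 m[J→φ5] = [F, F]
r7 m[J→φ6] = [F, F]
r7 m[C→φ1] = [F, F]
r7 m[C→φ4] = [F, F]
r7 m[C→φ7] = [F, F]
r7 m[D→φ4] = [T, T]
r7 m[S→φ2] = [F, F]
r7 m[S→φ3] = [F, F]
fixed point reached at round 7
messages reach a fixed point at round 7

CONVERGED at round 7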